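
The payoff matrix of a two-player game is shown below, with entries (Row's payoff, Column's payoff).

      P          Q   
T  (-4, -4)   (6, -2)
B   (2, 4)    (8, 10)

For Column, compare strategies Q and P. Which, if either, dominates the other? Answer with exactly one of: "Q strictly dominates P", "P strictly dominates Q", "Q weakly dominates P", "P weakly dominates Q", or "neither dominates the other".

Q strictly dominates P

Q's payoffs vs P's, by Row's action — T: -2>-4, B: 10>4.
Q gives a strictly higher payoff against every action of Row, so Q strictly dominates P.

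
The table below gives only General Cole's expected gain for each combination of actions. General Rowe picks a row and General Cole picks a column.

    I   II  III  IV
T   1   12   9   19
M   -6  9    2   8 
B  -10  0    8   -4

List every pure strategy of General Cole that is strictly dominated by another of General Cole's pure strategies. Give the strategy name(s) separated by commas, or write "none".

I

II strictly dominates I — T: 12>1, M: 9>-6, B: 0>-10.
II: no other strategy beats it everywhere (I at T (12>1); III at T (12>9); IV at M (9>8)).
Nothing dominates III: I at T (9>1); II at B (8>0); IV at B (8>-4).
Nothing dominates IV: I at T (19>1); II at T (19>12); III at T (19>9).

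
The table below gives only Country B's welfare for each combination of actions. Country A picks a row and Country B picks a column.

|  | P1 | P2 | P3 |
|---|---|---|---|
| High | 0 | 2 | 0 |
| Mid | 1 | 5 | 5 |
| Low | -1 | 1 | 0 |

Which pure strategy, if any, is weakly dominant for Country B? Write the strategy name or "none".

P2 vs P1: High: 2>0, Mid: 5>1, Low: 1>-1.
P2 vs P3: High: 2>0, Mid: 5=5, Low: 1>0.
P2 is at least as good as every other strategy against every opponent action, so it is weakly dominant.

P2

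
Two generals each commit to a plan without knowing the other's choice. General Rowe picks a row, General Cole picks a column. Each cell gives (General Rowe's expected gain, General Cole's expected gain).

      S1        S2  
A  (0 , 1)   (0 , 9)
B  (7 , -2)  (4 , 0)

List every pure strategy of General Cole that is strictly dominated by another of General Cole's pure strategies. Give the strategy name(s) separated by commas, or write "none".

S1 is strictly dominated by S2 (A: 9>1, B: 0>-2).
S2: no other strategy beats it everywhere (S1 at A (9>1)).

S1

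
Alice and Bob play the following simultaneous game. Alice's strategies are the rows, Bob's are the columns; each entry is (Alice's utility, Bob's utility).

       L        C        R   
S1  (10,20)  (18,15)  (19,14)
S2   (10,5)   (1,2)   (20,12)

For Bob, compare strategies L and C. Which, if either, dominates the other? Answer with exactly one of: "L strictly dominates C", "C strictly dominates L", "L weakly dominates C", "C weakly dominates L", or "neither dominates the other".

Compare L to C across each opponent action: S1: 20>15, S2: 5>2.
L gives a strictly higher payoff against each opponent action, so L strictly dominates C.

L strictly dominates C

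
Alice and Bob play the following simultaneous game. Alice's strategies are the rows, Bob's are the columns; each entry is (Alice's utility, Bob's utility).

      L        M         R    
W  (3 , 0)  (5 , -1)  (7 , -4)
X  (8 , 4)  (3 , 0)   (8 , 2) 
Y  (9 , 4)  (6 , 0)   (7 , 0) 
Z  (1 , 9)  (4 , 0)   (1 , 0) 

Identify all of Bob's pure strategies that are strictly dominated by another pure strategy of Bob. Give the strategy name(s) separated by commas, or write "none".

M, R

L is not dominated — it holds its own against M at W (0>-1); R at W (0>-4).
M is strictly dominated by L (W: 0>-1, X: 4>0, Y: 4>0, Z: 9>0).
L strictly dominates R — W: 0>-4, X: 4>2, Y: 4>0, Z: 9>0.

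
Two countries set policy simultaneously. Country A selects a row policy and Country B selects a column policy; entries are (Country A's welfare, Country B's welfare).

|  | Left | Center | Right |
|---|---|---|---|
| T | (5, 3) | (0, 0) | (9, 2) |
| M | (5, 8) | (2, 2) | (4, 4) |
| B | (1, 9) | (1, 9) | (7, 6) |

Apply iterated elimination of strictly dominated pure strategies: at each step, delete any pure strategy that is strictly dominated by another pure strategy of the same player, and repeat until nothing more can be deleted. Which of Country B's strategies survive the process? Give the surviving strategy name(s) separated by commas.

Country B's strategy Right is strictly dominated by Left (T: 3>2, M: 8>4, B: 9>6) and is removed.
Country A's strategy B is strictly dominated by M (Left: 5>1, Center: 2>1) and is removed.
Country B's strategy Center is strictly dominated by Left (T: 3>0, M: 8>2) and is removed.
Among the remaining strategies, none is strictly dominated by another pure strategy of the same player, so the elimination stops.
Surviving strategies — Country A: {T, M}; Country B: {Left}.

Left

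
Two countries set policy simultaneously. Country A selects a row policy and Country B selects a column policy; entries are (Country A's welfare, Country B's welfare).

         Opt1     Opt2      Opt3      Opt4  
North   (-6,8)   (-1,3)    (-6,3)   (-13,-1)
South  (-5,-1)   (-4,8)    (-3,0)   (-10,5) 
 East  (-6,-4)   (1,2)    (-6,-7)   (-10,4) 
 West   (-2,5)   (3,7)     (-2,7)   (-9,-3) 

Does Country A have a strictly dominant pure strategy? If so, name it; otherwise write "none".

West vs North: Opt1: -2>-6, Opt2: 3>-1, Opt3: -2>-6, Opt4: -9>-13.
West vs South: Opt1: -2>-5, Opt2: 3>-4, Opt3: -2>-3, Opt4: -9>-10.
West vs East: Opt1: -2>-6, Opt2: 3>1, Opt3: -2>-6, Opt4: -9>-10.
West strictly beats every other strategy against every opponent action, so it is strictly dominant.

West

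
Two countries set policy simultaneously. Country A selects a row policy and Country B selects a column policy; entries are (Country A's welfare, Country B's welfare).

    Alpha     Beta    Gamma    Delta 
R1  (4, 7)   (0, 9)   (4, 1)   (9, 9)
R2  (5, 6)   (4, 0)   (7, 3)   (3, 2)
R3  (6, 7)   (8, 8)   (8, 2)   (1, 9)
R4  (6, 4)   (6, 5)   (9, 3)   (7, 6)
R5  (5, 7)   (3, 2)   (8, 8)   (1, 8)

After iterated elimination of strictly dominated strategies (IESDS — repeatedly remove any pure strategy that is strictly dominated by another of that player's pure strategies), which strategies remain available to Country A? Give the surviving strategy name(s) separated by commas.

Row R2 is eliminated: R4 beats it against every remaining column (Alpha: 6>5, Beta: 6>4, Gamma: 9>7, Delta: 7>3).
For Country A, R4 strictly dominates R5 on the remaining columns (Alpha: 6>5, Beta: 6>3, Gamma: 9>8, Delta: 7>1); eliminate R5.
Country B's strategy Alpha is strictly dominated by Beta (R1: 9>7, R3: 8>7, R4: 5>4) and is removed.
Column Gamma is eliminated: Beta beats it against every remaining row (R1: 9>1, R3: 8>2, R4: 5>3).
Among the remaining strategies, none is strictly dominated by another pure strategy of the same player, so the elimination stops.
Surviving strategies — Country A: {R1, R3, R4}; Country B: {Beta, Delta}.

R1, R3, R4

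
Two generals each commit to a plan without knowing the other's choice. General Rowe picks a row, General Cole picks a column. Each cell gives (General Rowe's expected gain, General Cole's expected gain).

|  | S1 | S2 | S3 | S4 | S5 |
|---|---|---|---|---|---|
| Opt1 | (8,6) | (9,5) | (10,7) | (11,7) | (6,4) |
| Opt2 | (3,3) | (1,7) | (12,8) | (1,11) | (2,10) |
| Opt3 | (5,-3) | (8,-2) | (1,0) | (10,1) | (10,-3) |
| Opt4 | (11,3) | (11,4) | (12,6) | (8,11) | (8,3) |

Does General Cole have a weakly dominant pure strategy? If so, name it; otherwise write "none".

S4

S4 vs S1: Opt1: 7>6, Opt2: 11>3, Opt3: 1>-3, Opt4: 11>3.
S4 vs S2: Opt1: 7>5, Opt2: 11>7, Opt3: 1>-2, Opt4: 11>4.
S4 vs S3: Opt1: 7=7, Opt2: 11>8, Opt3: 1>0, Opt4: 11>6.
S4 vs S5: Opt1: 7>4, Opt2: 11>10, Opt3: 1>-3, Opt4: 11>3.
S4 is at least as good as every other strategy against every opponent action, so it is weakly dominant.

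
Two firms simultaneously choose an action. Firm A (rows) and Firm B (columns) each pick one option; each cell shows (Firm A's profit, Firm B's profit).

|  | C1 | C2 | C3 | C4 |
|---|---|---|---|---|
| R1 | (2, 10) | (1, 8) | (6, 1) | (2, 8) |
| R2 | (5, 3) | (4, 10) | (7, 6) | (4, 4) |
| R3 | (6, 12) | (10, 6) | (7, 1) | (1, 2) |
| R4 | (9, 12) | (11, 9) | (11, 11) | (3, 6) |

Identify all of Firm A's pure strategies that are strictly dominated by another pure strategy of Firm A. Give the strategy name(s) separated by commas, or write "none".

R1: dominated, since R2 does at least as well everywhere (C1: 5>2, C2: 4>1, C3: 7>6, C4: 4>2).
Nothing dominates R2: R1 at C1 (5>2); R3 at C3 (7=7); R4 at C4 (4>3).
R4 strictly dominates R3 — C1: 9>6, C2: 11>10, C3: 11>7, C4: 3>1.
R4 is not dominated — it holds its own against R1 at C1 (9>2); R2 at C1 (9>5); R3 at C1 (9>6).

R1, R3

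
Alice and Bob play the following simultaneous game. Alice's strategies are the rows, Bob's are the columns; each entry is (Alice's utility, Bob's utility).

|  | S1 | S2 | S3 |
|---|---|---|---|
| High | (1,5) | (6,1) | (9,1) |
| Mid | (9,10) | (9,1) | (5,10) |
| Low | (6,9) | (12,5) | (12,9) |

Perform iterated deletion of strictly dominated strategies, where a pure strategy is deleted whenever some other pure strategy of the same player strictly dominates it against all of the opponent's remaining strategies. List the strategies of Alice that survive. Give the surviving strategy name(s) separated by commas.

For Alice, Low strictly dominates High on the remaining columns (S1: 6>1, S2: 12>6, S3: 12>9); eliminate High.
Column S2 is eliminated: S1 beats it against every remaining row (Mid: 10>1, Low: 9>5).
Among the remaining strategies, none is strictly dominated by another pure strategy of the same player, so the elimination stops.
Surviving strategies — Alice: {Mid, Low}; Bob: {S1, S3}.

Mid, Low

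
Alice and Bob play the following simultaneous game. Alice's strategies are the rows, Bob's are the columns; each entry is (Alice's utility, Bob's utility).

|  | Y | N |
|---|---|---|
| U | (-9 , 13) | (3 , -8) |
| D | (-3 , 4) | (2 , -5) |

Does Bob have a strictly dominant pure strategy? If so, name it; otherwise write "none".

Y

Y vs N: U: 13>-8, D: 4>-5.
Y strictly beats every other strategy against every opponent action, so it is strictly dominant.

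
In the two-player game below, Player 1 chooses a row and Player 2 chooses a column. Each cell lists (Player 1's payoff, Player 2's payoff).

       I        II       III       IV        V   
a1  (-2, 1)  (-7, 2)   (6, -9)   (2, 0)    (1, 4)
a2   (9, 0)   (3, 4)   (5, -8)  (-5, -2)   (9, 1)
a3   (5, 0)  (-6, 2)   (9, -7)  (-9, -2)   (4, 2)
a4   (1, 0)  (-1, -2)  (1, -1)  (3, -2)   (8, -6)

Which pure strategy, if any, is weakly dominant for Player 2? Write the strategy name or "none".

I fails to dominate II at a1 (1<2).
II fails to dominate I at a4 (-2<0).
III fails to dominate I at a1 (-9<1).
IV fails to dominate I at a1 (0<1).
V fails to dominate I at a4 (-6<0).
No single strategy dominates all the others.

none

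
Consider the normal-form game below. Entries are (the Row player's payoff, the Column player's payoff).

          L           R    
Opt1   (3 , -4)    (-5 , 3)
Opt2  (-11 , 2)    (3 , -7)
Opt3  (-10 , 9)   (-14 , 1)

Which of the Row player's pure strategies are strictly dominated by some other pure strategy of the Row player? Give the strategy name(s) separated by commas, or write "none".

Opt1: no other strategy beats it everywhere (Opt2 at L (3>-11); Opt3 at L (3>-10)).
Opt2 is not dominated — it holds its own against Opt1 at R (3>-5); Opt3 at R (3>-14).
Opt3: dominated, since Opt1 does at least as well everywhere (L: 3>-10, R: -5>-14).

Opt3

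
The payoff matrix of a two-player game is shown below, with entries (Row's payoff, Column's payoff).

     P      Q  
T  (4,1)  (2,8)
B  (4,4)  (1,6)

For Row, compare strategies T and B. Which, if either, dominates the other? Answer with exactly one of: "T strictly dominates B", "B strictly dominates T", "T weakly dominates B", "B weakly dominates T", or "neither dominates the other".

T's payoffs vs B's, by Column's action — P: 4=4, Q: 2>1.
T is at least as good everywhere and strictly better somewhere (tied only at P), so T weakly but not strictly dominates B.

T weakly dominates B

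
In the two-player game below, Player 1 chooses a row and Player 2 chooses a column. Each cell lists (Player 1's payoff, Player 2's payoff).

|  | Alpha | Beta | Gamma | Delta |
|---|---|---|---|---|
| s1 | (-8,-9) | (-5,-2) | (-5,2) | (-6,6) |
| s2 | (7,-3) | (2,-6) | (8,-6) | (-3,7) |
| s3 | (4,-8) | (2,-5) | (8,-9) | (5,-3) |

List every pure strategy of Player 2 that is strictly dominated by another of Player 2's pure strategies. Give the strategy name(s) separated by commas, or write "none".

Alpha is strictly dominated by Delta (s1: 6>-9, s2: 7>-3, s3: -3>-8).
Delta strictly dominates Beta — s1: 6>-2, s2: 7>-6, s3: -3>-5.
Gamma is strictly dominated by Delta (s1: 6>2, s2: 7>-6, s3: -3>-9).
Nothing dominates Delta: Alpha at s1 (6>-9); Beta at s1 (6>-2); Gamma at s1 (6>2).

Alpha, Beta, Gamma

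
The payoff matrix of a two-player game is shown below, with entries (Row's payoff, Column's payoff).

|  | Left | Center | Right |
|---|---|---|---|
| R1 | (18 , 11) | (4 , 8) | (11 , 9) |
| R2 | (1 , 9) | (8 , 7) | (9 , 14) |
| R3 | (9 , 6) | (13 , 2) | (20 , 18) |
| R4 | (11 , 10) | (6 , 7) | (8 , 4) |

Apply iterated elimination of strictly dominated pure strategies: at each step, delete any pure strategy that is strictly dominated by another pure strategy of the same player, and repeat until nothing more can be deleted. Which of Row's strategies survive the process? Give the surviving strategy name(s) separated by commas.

R1, R3

For Row, R3 strictly dominates R2 on the remaining columns (Left: 9>1, Center: 13>8, Right: 20>9); eliminate R2.
Column Center is eliminated: Left beats it against every remaining row (R1: 11>8, R3: 6>2, R4: 10>7).
Row R4 is eliminated: R1 beats it against every remaining column (Left: 18>11, Right: 11>8).
Among the remaining strategies, none is strictly dominated by another pure strategy of the same player, so the elimination stops.
Surviving strategies — Row: {R1, R3}; Column: {Left, Right}.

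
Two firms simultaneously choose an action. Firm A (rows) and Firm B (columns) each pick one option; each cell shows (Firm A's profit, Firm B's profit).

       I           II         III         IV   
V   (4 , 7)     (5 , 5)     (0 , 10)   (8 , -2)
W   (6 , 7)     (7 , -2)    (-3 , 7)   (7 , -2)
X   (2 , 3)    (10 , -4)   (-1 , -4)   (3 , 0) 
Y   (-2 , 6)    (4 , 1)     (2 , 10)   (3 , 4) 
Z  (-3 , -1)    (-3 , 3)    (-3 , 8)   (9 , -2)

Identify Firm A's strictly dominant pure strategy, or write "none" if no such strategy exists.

V fails to dominate W at I (4<6).
W fails to dominate V at III (-3<0).
X fails to dominate V at I (2<4).
Y fails to dominate V at I (-2<4).
Z fails to dominate V at I (-3<4).
No single strategy dominates all the others.

none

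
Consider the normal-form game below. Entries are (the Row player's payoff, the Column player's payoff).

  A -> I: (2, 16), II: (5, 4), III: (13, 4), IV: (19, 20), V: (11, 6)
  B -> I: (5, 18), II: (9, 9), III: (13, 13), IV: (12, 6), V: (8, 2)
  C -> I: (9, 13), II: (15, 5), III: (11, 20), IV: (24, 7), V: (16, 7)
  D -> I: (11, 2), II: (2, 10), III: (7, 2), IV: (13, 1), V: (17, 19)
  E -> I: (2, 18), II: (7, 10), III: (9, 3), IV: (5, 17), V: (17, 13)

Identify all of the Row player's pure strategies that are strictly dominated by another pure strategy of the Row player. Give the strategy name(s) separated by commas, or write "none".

Nothing dominates A: B at III (13=13); C at III (13>11); D at II (5>2); E at I (2=2).
B: no other strategy beats it everywhere (A at I (5>2); C at III (13>11); D at II (9>2); E at I (5>2)).
C is not dominated — it holds its own against A at I (9>2); B at I (9>5); D at II (15>2); E at I (9>2).
Nothing dominates D: A at I (11>2); B at I (11>5); C at I (11>9); E at I (11>2).
Nothing dominates E: A at I (2=2); B at V (17>8); C at V (17>16); D at II (7>2).

none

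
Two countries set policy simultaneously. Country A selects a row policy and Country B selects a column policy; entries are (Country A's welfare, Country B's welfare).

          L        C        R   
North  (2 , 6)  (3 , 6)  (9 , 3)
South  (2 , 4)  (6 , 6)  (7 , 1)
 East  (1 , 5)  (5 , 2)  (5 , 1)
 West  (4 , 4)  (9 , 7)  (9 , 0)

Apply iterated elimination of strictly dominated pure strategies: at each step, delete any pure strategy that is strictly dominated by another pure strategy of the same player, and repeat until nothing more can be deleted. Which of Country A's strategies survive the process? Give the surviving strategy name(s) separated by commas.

Row South is eliminated: West beats it against every remaining column (L: 4>2, C: 9>6, R: 9>7).
Row East is eliminated: West beats it against every remaining column (L: 4>1, C: 9>5, R: 9>5).
For Country B, L strictly dominates R on the remaining rows (North: 6>3, West: 4>0); eliminate R.
For Country A, West strictly dominates North on the remaining columns (L: 4>2, C: 9>3); eliminate North.
Country B's strategy L is strictly dominated by C (West: 7>4) and is removed.
Among the remaining strategies, none is strictly dominated by another pure strategy of the same player, so the elimination stops.
Surviving strategies — Country A: {West}; Country B: {C}.

West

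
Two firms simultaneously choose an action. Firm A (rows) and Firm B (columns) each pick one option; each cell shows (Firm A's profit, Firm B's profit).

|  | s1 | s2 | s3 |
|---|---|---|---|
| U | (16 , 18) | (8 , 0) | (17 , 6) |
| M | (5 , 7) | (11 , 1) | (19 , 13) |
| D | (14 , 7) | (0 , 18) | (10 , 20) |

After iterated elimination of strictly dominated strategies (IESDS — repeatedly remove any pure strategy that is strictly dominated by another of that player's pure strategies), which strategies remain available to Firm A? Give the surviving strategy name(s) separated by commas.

U, M

For Firm A, U strictly dominates D on the remaining columns (s1: 16>14, s2: 8>0, s3: 17>10); eliminate D.
For Firm B, s1 strictly dominates s2 on the remaining rows (U: 18>0, M: 7>1); eliminate s2.
Among the remaining strategies, none is strictly dominated by another pure strategy of the same player, so the elimination stops.
Surviving strategies — Firm A: {U, M}; Firm B: {s1, s3}.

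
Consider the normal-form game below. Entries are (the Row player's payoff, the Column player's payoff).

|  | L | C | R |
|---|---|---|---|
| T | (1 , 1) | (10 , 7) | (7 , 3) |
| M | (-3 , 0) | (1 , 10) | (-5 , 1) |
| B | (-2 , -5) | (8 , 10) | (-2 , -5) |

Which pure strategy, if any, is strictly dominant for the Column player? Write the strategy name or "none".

C vs L: T: 7>1, M: 10>0, B: 10>-5.
C vs R: T: 7>3, M: 10>1, B: 10>-5.
C strictly beats every other strategy against every opponent action, so it is strictly dominant.

C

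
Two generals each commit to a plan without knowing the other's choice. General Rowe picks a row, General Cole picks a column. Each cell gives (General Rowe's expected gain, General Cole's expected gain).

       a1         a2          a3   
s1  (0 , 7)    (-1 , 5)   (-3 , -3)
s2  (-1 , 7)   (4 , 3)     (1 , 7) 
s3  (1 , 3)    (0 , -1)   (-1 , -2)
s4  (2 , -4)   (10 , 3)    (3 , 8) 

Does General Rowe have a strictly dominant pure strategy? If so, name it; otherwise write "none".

s4

s4 vs s1: a1: 2>0, a2: 10>-1, a3: 3>-3.
s4 vs s2: a1: 2>-1, a2: 10>4, a3: 3>1.
s4 vs s3: a1: 2>1, a2: 10>0, a3: 3>-1.
s4 strictly beats every other strategy against every opponent action, so it is strictly dominant.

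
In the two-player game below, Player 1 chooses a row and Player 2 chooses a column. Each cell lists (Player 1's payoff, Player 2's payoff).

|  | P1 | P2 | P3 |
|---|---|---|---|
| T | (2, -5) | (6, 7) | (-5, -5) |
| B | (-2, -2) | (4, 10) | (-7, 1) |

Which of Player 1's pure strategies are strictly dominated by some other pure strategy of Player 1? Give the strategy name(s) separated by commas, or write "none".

B

T is not dominated — it holds its own against B at P1 (2>-2).
B is strictly dominated by T (P1: 2>-2, P2: 6>4, P3: -5>-7).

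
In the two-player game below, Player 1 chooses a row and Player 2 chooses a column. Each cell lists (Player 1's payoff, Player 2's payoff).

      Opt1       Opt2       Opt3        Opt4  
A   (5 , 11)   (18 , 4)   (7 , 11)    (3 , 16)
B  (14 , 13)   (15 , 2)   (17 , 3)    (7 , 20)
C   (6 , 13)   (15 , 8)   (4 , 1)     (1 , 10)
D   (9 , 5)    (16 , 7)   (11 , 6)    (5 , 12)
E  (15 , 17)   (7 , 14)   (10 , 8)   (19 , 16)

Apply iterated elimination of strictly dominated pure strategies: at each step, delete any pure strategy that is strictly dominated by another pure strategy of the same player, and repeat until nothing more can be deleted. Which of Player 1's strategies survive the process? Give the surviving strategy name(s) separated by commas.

E

For Player 1, D strictly dominates C on the remaining columns (Opt1: 9>6, Opt2: 16>15, Opt3: 11>4, Opt4: 5>1); eliminate C.
Column Opt2 is eliminated: Opt4 beats it against every remaining row (A: 16>4, B: 20>2, D: 12>7, E: 16>14).
Player 1's strategy A is strictly dominated by B (Opt1: 14>5, Opt3: 17>7, Opt4: 7>3) and is removed.
Row D is eliminated: B beats it against every remaining column (Opt1: 14>9, Opt3: 17>11, Opt4: 7>5).
Column Opt3 is eliminated: Opt1 beats it against every remaining row (B: 13>3, E: 17>8).
For Player 1, E strictly dominates B on the remaining columns (Opt1: 15>14, Opt4: 19>7); eliminate B.
For Player 2, Opt1 strictly dominates Opt4 on the remaining rows (E: 17>16); eliminate Opt4.
Among the remaining strategies, none is strictly dominated by another pure strategy of the same player, so the elimination stops.
Surviving strategies — Player 1: {E}; Player 2: {Opt1}.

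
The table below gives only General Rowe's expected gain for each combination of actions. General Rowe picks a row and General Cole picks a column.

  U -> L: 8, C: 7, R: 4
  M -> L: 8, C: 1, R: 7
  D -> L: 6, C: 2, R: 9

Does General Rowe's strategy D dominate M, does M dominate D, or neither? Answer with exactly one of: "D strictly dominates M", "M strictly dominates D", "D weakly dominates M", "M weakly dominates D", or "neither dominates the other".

neither dominates the other

Compare D to M across each opponent action: L: 6<8, C: 2>1, R: 9>7.
D does better at C, R but worse at L; neither strategy dominates the other.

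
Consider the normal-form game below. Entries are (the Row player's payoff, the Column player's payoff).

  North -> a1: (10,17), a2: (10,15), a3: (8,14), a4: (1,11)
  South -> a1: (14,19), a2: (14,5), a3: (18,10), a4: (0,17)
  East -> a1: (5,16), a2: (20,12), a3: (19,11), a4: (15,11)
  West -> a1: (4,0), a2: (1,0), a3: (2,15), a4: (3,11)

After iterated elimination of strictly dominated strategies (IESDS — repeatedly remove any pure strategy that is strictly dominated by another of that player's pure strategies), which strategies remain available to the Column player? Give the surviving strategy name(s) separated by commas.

The Row player's strategy West is strictly dominated by East (a1: 5>4, a2: 20>1, a3: 19>2, a4: 15>3) and is removed.
For the Column player, a1 strictly dominates a2 on the remaining rows (North: 17>15, South: 19>5, East: 16>12); eliminate a2.
The Column player's strategy a3 is strictly dominated by a1 (North: 17>14, South: 19>10, East: 16>11) and is removed.
For the Column player, a1 strictly dominates a4 on the remaining rows (North: 17>11, South: 19>17, East: 16>11); eliminate a4.
Row North is eliminated: South beats it against every remaining column (a1: 14>10).
The Row player's strategy East is strictly dominated by South (a1: 14>5) and is removed.
Among the remaining strategies, none is strictly dominated by another pure strategy of the same player, so the elimination stops.
Surviving strategies — the Row player: {South}; the Column player: {a1}.

a1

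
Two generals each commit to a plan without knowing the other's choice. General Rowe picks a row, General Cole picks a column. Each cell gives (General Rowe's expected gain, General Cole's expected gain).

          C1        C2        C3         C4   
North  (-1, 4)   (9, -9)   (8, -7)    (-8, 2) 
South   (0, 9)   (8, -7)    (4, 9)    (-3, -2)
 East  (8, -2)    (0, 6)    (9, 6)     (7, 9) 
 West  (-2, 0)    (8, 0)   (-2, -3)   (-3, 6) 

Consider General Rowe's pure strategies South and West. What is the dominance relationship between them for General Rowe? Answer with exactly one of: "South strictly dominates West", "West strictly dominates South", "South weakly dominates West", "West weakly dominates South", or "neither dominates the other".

South weakly dominates West

South's payoffs vs West's, by General Cole's action — C1: 0>-2, C2: 8=8, C3: 4>-2, C4: -3=-3.
South is at least as good everywhere and strictly better somewhere (tied only at C2, C4), so South weakly but not strictly dominates West.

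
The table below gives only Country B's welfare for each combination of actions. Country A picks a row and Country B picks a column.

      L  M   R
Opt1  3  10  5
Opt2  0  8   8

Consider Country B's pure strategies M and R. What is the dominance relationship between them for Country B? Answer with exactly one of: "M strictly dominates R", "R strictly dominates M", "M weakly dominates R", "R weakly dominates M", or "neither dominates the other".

M weakly dominates R

Compare M to R across each choice by Country A: Opt1: 10>5, Opt2: 8=8.
M is at least as good everywhere and strictly better somewhere (tied only at Opt2), so M weakly but not strictly dominates R.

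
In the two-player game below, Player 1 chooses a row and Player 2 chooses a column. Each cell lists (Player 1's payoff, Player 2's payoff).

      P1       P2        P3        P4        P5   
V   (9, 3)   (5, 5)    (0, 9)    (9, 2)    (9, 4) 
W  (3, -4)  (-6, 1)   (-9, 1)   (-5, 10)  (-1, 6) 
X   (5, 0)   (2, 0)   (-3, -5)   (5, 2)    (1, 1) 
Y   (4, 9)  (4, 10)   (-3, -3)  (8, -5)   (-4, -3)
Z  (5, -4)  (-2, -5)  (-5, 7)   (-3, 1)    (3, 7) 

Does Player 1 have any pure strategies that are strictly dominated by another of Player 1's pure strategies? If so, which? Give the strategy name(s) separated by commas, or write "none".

Nothing dominates V: W at P1 (9>3); X at P1 (9>5); Y at P1 (9>4); Z at P1 (9>5).
W: dominated, since V does at least as well everywhere (P1: 9>3, P2: 5>-6, P3: 0>-9, P4: 9>-5, P5: 9>-1).
X is strictly dominated by V (P1: 9>5, P2: 5>2, P3: 0>-3, P4: 9>5, P5: 9>1).
Y: dominated, since V does at least as well everywhere (P1: 9>4, P2: 5>4, P3: 0>-3, P4: 9>8, P5: 9>-4).
Z is strictly dominated by V (P1: 9>5, P2: 5>-2, P3: 0>-5, P4: 9>-3, P5: 9>3).

W, X, Y, Z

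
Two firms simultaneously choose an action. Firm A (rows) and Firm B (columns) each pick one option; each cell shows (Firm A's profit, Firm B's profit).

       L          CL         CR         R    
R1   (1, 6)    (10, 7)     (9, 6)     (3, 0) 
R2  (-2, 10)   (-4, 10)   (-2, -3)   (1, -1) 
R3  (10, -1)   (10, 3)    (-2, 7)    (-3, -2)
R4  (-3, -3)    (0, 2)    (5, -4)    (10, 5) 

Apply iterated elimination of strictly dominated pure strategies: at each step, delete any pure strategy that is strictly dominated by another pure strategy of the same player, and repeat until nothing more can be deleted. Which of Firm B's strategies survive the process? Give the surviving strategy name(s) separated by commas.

CL, CR, R

For Firm A, R1 strictly dominates R2 on the remaining columns (L: 1>-2, CL: 10>-4, CR: 9>-2, R: 3>1); eliminate R2.
For Firm B, CL strictly dominates L on the remaining rows (R1: 7>6, R3: 3>-1, R4: 2>-3); eliminate L.
Among the remaining strategies, none is strictly dominated by another pure strategy of the same player, so the elimination stops.
Surviving strategies — Firm A: {R1, R3, R4}; Firm B: {CL, CR, R}.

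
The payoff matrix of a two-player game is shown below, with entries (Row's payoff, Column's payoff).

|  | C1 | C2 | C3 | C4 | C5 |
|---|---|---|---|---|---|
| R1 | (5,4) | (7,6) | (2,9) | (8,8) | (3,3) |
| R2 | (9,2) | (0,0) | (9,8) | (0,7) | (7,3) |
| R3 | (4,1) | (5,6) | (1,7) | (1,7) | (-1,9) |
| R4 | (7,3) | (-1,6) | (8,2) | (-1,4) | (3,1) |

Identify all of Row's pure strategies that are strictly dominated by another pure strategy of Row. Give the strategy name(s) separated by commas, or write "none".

R1 is not dominated — it holds its own against R2 at C2 (7>0); R3 at C1 (5>4); R4 at C2 (7>-1).
R2: no other strategy beats it everywhere (R1 at C1 (9>5); R3 at C1 (9>4); R4 at C1 (9>7)).
R1 strictly dominates R3 — C1: 5>4, C2: 7>5, C3: 2>1, C4: 8>1, C5: 3>-1.
R4 is strictly dominated by R2 (C1: 9>7, C2: 0>-1, C3: 9>8, C4: 0>-1, C5: 7>3).

R3, R4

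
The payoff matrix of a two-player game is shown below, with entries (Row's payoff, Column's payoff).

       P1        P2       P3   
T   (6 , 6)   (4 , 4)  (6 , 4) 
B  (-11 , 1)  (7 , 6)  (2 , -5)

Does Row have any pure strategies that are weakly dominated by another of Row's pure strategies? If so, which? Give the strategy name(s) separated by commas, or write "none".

T is not dominated — it holds its own against B at P1 (6>-11).
B: no other strategy beats it everywhere (T at P2 (7>4)).

none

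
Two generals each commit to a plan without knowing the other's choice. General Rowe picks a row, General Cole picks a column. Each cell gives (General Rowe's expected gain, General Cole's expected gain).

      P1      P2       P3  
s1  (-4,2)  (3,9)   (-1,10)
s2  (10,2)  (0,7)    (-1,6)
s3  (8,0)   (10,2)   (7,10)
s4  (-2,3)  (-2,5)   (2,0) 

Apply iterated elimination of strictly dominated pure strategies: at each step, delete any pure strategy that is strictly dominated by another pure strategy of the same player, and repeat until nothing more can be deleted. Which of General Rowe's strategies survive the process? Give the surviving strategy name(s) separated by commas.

s3

Row s1 is eliminated: s3 beats it against every remaining column (P1: 8>-4, P2: 10>3, P3: 7>-1).
For General Rowe, s3 strictly dominates s4 on the remaining columns (P1: 8>-2, P2: 10>-2, P3: 7>2); eliminate s4.
General Cole's strategy P1 is strictly dominated by P2 (s2: 7>2, s3: 2>0) and is removed.
For General Rowe, s3 strictly dominates s2 on the remaining columns (P2: 10>0, P3: 7>-1); eliminate s2.
For General Cole, P3 strictly dominates P2 on the remaining rows (s3: 10>2); eliminate P2.
Among the remaining strategies, none is strictly dominated by another pure strategy of the same player, so the elimination stops.
Surviving strategies — General Rowe: {s3}; General Cole: {P3}.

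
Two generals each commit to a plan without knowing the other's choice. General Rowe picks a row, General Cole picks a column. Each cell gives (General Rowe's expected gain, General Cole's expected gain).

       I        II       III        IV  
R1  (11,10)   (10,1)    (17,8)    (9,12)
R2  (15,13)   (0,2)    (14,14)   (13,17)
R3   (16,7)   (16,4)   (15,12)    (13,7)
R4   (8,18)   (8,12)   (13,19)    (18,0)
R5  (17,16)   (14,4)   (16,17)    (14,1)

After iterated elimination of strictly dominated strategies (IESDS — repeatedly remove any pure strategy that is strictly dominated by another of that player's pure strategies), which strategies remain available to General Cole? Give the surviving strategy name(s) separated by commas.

I, III, IV

For General Rowe, R5 strictly dominates R2 on the remaining columns (I: 17>15, II: 14>0, III: 16>14, IV: 14>13); eliminate R2.
General Cole's strategy II is strictly dominated by I (R1: 10>1, R3: 7>4, R4: 18>12, R5: 16>4) and is removed.
General Rowe's strategy R3 is strictly dominated by R5 (I: 17>16, III: 16>15, IV: 14>13) and is removed.
Among the remaining strategies, none is strictly dominated by another pure strategy of the same player, so the elimination stops.
Surviving strategies — General Rowe: {R1, R4, R5}; General Cole: {I, III, IV}.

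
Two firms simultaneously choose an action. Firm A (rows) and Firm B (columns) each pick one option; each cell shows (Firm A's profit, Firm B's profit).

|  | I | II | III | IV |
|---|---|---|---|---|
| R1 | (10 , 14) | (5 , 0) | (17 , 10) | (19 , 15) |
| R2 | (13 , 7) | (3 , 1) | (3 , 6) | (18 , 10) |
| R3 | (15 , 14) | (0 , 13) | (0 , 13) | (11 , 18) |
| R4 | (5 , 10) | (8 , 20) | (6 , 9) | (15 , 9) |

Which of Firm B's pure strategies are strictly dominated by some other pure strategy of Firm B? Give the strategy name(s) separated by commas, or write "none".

III

Nothing dominates I: II at R1 (14>0); III at R1 (14>10); IV at R4 (10>9).
II: no other strategy beats it everywhere (I at R4 (20>10); III at R3 (13=13); IV at R4 (20>9)).
III is strictly dominated by I (R1: 14>10, R2: 7>6, R3: 14>13, R4: 10>9).
IV: no other strategy beats it everywhere (I at R1 (15>14); II at R1 (15>0); III at R1 (15>10)).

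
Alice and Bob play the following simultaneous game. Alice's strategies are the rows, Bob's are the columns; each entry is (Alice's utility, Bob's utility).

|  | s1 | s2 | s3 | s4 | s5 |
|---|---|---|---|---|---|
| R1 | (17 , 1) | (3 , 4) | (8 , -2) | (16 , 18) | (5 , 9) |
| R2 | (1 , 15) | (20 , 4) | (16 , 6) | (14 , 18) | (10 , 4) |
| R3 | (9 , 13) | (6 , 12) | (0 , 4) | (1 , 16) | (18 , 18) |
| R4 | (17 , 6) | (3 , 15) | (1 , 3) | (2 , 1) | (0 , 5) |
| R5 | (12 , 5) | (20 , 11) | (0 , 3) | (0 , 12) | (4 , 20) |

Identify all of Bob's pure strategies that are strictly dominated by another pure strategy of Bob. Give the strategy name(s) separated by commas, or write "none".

Nothing dominates s1: s2 at R2 (15>4); s3 at R1 (1>-2); s4 at R4 (6>1); s5 at R2 (15>4).
s2 is not dominated — it holds its own against s1 at R1 (4>1); s3 at R1 (4>-2); s4 at R4 (15>1); s5 at R2 (4=4).
s3 is strictly dominated by s1 (R1: 1>-2, R2: 15>6, R3: 13>4, R4: 6>3, R5: 5>3).
Nothing dominates s4: s1 at R1 (18>1); s2 at R1 (18>4); s3 at R1 (18>-2); s5 at R1 (18>9).
Nothing dominates s5: s1 at R1 (9>1); s2 at R1 (9>4); s3 at R1 (9>-2); s4 at R3 (18>16).

s3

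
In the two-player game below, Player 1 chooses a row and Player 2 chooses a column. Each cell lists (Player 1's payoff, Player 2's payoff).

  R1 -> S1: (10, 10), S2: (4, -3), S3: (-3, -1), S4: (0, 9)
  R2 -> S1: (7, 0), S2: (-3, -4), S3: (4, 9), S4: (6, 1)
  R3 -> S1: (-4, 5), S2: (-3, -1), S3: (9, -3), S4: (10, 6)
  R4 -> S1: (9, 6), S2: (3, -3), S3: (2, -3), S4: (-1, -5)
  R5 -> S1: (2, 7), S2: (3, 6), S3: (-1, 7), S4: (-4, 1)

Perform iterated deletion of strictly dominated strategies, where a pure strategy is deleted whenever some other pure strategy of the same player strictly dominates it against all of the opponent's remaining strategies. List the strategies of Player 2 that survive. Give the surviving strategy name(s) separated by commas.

For Player 2, S1 strictly dominates S2 on the remaining rows (R1: 10>-3, R2: 0>-4, R3: 5>-1, R4: 6>-3, R5: 7>6); eliminate S2.
For Player 1, R2 strictly dominates R5 on the remaining columns (S1: 7>2, S3: 4>-1, S4: 6>-4); eliminate R5.
Among the remaining strategies, none is strictly dominated by another pure strategy of the same player, so the elimination stops.
Surviving strategies — Player 1: {R1, R2, R3, R4}; Player 2: {S1, S3, S4}.

S1, S3, S4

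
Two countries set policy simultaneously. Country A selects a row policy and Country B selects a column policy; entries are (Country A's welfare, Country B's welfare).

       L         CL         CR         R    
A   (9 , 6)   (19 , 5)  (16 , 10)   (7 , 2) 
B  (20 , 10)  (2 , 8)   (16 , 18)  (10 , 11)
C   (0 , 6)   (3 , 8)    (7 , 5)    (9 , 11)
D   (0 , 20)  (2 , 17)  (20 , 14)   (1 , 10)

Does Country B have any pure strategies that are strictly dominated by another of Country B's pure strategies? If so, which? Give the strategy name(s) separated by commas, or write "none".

L: no other strategy beats it everywhere (CL at A (6>5); CR at C (6>5); R at A (6>2)).
CL is not dominated — it holds its own against L at C (8>6); CR at C (8>5); R at A (5>2).
CR is not dominated — it holds its own against L at A (10>6); CL at A (10>5); R at A (10>2).
R is not dominated — it holds its own against L at B (11>10); CL at B (11>8); CR at C (11>5).

none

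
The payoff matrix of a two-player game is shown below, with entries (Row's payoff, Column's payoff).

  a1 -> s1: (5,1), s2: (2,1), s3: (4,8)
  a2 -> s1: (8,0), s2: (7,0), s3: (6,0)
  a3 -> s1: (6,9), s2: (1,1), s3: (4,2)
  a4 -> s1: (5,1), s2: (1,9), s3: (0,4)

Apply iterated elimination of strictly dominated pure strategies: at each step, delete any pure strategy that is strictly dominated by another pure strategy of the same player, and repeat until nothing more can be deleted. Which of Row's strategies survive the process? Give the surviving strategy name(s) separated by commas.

Row's strategy a1 is strictly dominated by a2 (s1: 8>5, s2: 7>2, s3: 6>4) and is removed.
Row a3 is eliminated: a2 beats it against every remaining column (s1: 8>6, s2: 7>1, s3: 6>4).
Row's strategy a4 is strictly dominated by a2 (s1: 8>5, s2: 7>1, s3: 6>0) and is removed.
Among the remaining strategies, none is strictly dominated by another pure strategy of the same player, so the elimination stops.
Surviving strategies — Row: {a2}; Column: {s1, s2, s3}.

a2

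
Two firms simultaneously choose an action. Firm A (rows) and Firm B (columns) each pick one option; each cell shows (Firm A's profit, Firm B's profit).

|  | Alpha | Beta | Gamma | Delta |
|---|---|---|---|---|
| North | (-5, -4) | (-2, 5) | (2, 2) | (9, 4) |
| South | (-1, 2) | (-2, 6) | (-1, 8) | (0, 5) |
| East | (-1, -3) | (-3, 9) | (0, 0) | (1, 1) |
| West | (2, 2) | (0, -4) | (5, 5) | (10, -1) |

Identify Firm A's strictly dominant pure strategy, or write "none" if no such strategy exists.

West

West vs North: Alpha: 2>-5, Beta: 0>-2, Gamma: 5>2, Delta: 10>9.
West vs South: Alpha: 2>-1, Beta: 0>-2, Gamma: 5>-1, Delta: 10>0.
West vs East: Alpha: 2>-1, Beta: 0>-3, Gamma: 5>0, Delta: 10>1.
West strictly beats every other strategy against every opponent action, so it is strictly dominant.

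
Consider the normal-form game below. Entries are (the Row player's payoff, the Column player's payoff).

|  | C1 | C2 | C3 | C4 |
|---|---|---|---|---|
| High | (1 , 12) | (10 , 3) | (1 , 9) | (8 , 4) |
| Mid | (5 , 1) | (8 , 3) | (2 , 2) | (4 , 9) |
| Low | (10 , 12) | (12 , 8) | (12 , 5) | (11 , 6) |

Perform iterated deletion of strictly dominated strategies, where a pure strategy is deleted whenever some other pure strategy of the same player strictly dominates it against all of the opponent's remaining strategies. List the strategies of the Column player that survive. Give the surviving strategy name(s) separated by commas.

Row High is eliminated: Low beats it against every remaining column (C1: 10>1, C2: 12>10, C3: 12>1, C4: 11>8).
The Row player's strategy Mid is strictly dominated by Low (C1: 10>5, C2: 12>8, C3: 12>2, C4: 11>4) and is removed.
Column C2 is eliminated: C1 beats it against every remaining row (Low: 12>8).
For the Column player, C1 strictly dominates C3 on the remaining rows (Low: 12>5); eliminate C3.
For the Column player, C1 strictly dominates C4 on the remaining rows (Low: 12>6); eliminate C4.
Among the remaining strategies, none is strictly dominated by another pure strategy of the same player, so the elimination stops.
Surviving strategies — the Row player: {Low}; the Column player: {C1}.

C1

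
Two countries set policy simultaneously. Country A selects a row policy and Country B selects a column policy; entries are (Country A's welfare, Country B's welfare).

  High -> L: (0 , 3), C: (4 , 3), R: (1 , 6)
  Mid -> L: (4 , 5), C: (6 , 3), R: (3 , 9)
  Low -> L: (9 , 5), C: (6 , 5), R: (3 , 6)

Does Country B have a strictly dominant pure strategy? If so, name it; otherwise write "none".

R vs L: High: 6>3, Mid: 9>5, Low: 6>5.
R vs C: High: 6>3, Mid: 9>3, Low: 6>5.
R strictly beats every other strategy against every opponent action, so it is strictly dominant.

R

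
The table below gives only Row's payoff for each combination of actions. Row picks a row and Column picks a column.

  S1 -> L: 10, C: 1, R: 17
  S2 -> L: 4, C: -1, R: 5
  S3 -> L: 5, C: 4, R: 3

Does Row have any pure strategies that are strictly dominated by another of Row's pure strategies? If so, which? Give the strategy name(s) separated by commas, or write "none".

Nothing dominates S1: S2 at L (10>4); S3 at L (10>5).
S2: dominated, since S1 does at least as well everywhere (L: 10>4, C: 1>-1, R: 17>5).
S3 is not dominated — it holds its own against S1 at C (4>1); S2 at L (5>4).

S2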